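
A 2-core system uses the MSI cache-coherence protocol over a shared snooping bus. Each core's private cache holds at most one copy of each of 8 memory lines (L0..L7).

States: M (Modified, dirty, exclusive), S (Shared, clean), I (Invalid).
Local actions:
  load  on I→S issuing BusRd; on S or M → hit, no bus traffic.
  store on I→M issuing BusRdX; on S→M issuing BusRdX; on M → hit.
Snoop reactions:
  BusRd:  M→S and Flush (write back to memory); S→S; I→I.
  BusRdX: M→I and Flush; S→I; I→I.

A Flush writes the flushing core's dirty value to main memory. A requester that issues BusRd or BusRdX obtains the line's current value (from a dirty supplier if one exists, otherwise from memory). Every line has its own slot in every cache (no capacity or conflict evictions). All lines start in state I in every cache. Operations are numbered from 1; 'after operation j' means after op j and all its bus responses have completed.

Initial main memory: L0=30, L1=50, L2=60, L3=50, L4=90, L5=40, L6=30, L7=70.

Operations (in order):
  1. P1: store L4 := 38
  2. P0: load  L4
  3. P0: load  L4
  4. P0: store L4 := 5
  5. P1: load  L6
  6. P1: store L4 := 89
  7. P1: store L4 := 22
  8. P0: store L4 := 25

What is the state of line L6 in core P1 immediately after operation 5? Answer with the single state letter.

1. P1: store L4 := 38  bus=[BusRdX]  L4: P0=I P1=M  mem[L4]=90
2. P0: load  L4  bus=[BusRd,Flush]  L4: P0=S P1=S  mem[L4]=38
3. P0: load  L4  bus=[-]  L4: P0=S P1=S  mem[L4]=38
4. P0: store L4 := 5  bus=[BusRdX]  L4: P0=M P1=I  mem[L4]=38
5. P1: load  L6  bus=[BusRd]  L6: P0=I P1=S  mem[L6]=30
6. P1: store L4 := 89  bus=[BusRdX,Flush]  L4: P0=I P1=M  mem[L4]=5
7. P1: store L4 := 22  bus=[-]  L4: P0=I P1=M  mem[L4]=5
8. P0: store L4 := 25  bus=[BusRdX,Flush]  L4: P0=M P1=I  mem[L4]=22

state = S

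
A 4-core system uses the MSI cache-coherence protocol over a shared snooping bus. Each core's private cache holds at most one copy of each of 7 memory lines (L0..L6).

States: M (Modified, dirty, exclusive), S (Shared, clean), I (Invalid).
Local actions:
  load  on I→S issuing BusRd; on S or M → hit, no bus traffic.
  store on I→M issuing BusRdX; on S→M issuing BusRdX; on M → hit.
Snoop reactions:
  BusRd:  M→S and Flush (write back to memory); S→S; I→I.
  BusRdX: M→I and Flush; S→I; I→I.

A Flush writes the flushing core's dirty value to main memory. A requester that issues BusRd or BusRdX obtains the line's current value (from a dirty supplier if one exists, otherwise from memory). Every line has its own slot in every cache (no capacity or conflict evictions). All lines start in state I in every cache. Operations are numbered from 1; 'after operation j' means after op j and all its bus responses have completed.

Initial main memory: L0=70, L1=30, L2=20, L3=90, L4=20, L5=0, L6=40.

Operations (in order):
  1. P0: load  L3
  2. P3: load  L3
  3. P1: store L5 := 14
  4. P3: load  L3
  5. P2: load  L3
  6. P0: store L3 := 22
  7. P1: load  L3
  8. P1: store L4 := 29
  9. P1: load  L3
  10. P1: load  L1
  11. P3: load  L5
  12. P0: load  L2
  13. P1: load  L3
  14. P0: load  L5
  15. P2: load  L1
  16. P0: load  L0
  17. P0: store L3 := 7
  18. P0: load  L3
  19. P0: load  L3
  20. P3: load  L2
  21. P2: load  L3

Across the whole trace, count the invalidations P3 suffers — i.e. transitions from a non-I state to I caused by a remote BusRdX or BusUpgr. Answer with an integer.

invalidations = 1

[1] P0: load  L3 | P0:S(90), P1:I, P2:I, P3:I | bus: BusRd
[2] P3: load  L3 | P0:S(90), P1:I, P2:I, P3:S(90) | bus: BusRd
[3] P1: store L5 := 14 | P0:I, P1:M(14), P2:I, P3:I | bus: BusRdX
[4] P3: load  L3 | P0:S(90), P1:I, P2:I, P3:S(90) | bus: none
[5] P2: load  L3 | P0:S(90), P1:I, P2:S(90), P3:S(90) | bus: BusRd
[6] P0: store L3 := 22 | P0:M(22), P1:I, P2:I, P3:I | bus: BusRdX
[7] P1: load  L3 | P0:S(22), P1:S(22), P2:I, P3:I | bus: BusRd,Flush
[8] P1: store L4 := 29 | P0:I, P1:M(29), P2:I, P3:I | bus: BusRdX
[9] P1: load  L3 | P0:S(22), P1:S(22), P2:I, P3:I | bus: none
[10] P1: load  L1 | P0:I, P1:S(30), P2:I, P3:I | bus: BusRd
[11] P3: load  L5 | P0:I, P1:S(14), P2:I, P3:S(14) | bus: BusRd,Flush
[12] P0: load  L2 | P0:S(20), P1:I, P2:I, P3:I | bus: BusRd
[13] P1: load  L3 | P0:S(22), P1:S(22), P2:I, P3:I | bus: none
[14] P0: load  L5 | P0:S(14), P1:S(14), P2:I, P3:S(14) | bus: BusRd
[15] P2: load  L1 | P0:I, P1:S(30), P2:S(30), P3:I | bus: BusRd
[16] P0: load  L0 | P0:S(70), P1:I, P2:I, P3:I | bus: BusRd
[17] P0: store L3 := 7 | P0:M(7), P1:I, P2:I, P3:I | bus: BusRdX
[18] P0: load  L3 | P0:M(7), P1:I, P2:I, P3:I | bus: none
[19] P0: load  L3 | P0:M(7), P1:I, P2:I, P3:I | bus: none
[20] P3: load  L2 | P0:S(20), P1:I, P2:I, P3:S(20) | bus: BusRd
[21] P2: load  L3 | P0:S(7), P1:I, P2:S(7), P3:I | bus: BusRd,Flush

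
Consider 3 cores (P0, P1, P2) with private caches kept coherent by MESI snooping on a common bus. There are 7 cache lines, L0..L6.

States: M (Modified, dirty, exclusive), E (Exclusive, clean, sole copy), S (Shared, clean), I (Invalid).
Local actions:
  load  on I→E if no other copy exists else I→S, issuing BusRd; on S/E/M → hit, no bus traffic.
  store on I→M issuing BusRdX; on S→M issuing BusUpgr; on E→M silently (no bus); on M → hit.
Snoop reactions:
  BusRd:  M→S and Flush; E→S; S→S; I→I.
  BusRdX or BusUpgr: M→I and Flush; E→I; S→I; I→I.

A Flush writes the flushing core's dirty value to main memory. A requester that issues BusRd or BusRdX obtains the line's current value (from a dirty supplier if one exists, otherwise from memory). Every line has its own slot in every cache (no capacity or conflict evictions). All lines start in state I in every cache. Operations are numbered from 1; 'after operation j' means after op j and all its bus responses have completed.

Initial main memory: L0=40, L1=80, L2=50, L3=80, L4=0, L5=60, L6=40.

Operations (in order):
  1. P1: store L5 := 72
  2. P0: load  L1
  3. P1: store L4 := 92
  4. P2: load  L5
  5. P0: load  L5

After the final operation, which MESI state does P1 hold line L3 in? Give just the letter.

state = I

1. P1: store L5 := 72  bus=[BusRdX]  L5: P0=I P1=M P2=I  mem[L5]=60
2. P0: load  L1  bus=[BusRd]  L1: P0=E P1=I P2=I  mem[L1]=80
3. P1: store L4 := 92  bus=[BusRdX]  L4: P0=I P1=M P2=I  mem[L4]=0
4. P2: load  L5  bus=[BusRd,Flush]  L5: P0=I P1=S P2=S  mem[L5]=72
5. P0: load  L5  bus=[BusRd]  L5: P0=S P1=S P2=S  mem[L5]=72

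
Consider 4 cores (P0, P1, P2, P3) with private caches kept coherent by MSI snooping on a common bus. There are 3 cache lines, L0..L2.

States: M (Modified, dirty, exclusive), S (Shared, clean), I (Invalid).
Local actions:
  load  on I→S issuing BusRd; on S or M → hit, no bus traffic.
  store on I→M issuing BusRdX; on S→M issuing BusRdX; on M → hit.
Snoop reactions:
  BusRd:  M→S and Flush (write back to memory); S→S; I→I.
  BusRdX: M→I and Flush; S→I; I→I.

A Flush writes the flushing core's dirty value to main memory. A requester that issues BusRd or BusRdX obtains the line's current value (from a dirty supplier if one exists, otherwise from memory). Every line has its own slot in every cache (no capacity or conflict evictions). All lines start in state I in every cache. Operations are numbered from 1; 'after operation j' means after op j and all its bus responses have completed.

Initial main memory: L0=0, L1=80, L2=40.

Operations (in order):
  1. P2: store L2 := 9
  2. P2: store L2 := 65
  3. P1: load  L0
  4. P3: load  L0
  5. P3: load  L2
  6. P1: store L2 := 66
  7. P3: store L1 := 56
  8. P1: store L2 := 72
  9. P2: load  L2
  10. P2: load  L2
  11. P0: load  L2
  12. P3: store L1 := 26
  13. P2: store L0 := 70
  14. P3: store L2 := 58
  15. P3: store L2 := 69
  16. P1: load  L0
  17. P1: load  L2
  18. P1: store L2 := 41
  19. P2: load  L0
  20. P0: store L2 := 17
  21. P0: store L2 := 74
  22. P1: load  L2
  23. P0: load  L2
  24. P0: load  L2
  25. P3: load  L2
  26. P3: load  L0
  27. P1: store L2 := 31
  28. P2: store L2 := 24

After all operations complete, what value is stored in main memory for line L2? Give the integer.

1. P2: store L2 := 9  bus=[BusRdX]  L2: P0=I P1=I P2=M P3=I  mem[L2]=40
2. P2: store L2 := 65  bus=[-]  L2: P0=I P1=I P2=M P3=I  mem[L2]=40
3. P1: load  L0  bus=[BusRd]  L0: P0=I P1=S P2=I P3=I  mem[L0]=0
4. P3: load  L0  bus=[BusRd]  L0: P0=I P1=S P2=I P3=S  mem[L0]=0
5. P3: load  L2  bus=[BusRd,Flush]  L2: P0=I P1=I P2=S P3=S  mem[L2]=65
6. P1: store L2 := 66  bus=[BusRdX]  L2: P0=I P1=M P2=I P3=I  mem[L2]=65
7. P3: store L1 := 56  bus=[BusRdX]  L1: P0=I P1=I P2=I P3=M  mem[L1]=80
8. P1: store L2 := 72  bus=[-]  L2: P0=I P1=M P2=I P3=I  mem[L2]=65
9. P2: load  L2  bus=[BusRd,Flush]  L2: P0=I P1=S P2=S P3=I  mem[L2]=72
10. P2: load  L2  bus=[-]  L2: P0=I P1=S P2=S P3=I  mem[L2]=72
11. P0: load  L2  bus=[BusRd]  L2: P0=S P1=S P2=S P3=I  mem[L2]=72
12. P3: store L1 := 26  bus=[-]  L1: P0=I P1=I P2=I P3=M  mem[L1]=80
13. P2: store L0 := 70  bus=[BusRdX]  L0: P0=I P1=I P2=M P3=I  mem[L0]=0
14. P3: store L2 := 58  bus=[BusRdX]  L2: P0=I P1=I P2=I P3=M  mem[L2]=72
15. P3: store L2 := 69  bus=[-]  L2: P0=I P1=I P2=I P3=M  mem[L2]=72
16. P1: load  L0  bus=[BusRd,Flush]  L0: P0=I P1=S P2=S P3=I  mem[L0]=70
17. P1: load  L2  bus=[BusRd,Flush]  L2: P0=I P1=S P2=I P3=S  mem[L2]=69
18. P1: store L2 := 41  bus=[BusRdX]  L2: P0=I P1=M P2=I P3=I  mem[L2]=69
19. P2: load  L0  bus=[-]  L0: P0=I P1=S P2=S P3=I  mem[L0]=70
20. P0: store L2 := 17  bus=[BusRdX,Flush]  L2: P0=M P1=I P2=I P3=I  mem[L2]=41
21. P0: store L2 := 74  bus=[-]  L2: P0=M P1=I P2=I P3=I  mem[L2]=41
22. P1: load  L2  bus=[BusRd,Flush]  L2: P0=S P1=S P2=I P3=I  mem[L2]=74
23. P0: load  L2  bus=[-]  L2: P0=S P1=S P2=I P3=I  mem[L2]=74
24. P0: load  L2  bus=[-]  L2: P0=S P1=S P2=I P3=I  mem[L2]=74
25. P3: load  L2  bus=[BusRd]  L2: P0=S P1=S P2=I P3=S  mem[L2]=74
26. P3: load  L0  bus=[BusRd]  L0: P0=I P1=S P2=S P3=S  mem[L0]=70
27. P1: store L2 := 31  bus=[BusRdX]  L2: P0=I P1=M P2=I P3=I  mem[L2]=74
28. P2: store L2 := 24  bus=[BusRdX,Flush]  L2: P0=I P1=I P2=M P3=I  mem[L2]=31

memory[L2] = 31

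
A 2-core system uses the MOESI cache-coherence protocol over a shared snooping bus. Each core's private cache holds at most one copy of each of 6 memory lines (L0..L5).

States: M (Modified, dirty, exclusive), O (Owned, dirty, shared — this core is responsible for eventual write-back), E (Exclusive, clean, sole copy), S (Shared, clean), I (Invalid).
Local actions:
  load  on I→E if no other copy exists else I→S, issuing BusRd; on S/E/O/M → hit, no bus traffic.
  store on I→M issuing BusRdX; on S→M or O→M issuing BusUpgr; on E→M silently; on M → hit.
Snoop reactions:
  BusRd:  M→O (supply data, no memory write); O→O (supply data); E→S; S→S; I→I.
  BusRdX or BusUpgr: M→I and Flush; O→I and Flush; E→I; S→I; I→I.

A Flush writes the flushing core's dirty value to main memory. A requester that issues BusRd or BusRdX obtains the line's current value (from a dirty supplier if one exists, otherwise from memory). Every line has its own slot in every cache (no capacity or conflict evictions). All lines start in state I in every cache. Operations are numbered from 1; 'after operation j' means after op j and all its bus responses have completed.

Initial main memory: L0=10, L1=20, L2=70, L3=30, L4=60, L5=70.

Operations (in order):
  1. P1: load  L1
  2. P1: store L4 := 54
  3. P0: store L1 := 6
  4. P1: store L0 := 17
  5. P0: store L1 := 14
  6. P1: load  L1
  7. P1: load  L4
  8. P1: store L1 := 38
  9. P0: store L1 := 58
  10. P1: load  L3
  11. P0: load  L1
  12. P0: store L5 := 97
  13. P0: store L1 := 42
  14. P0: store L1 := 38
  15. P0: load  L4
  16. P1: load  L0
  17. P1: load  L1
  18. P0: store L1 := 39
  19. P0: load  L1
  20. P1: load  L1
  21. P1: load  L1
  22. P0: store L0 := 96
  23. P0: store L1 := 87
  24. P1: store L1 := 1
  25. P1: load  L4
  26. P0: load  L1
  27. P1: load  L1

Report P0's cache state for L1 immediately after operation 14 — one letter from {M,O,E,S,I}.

state = M

[1] P1: load  L1 | P0:I, P1:E(20) | bus: BusRd
[2] P1: store L4 := 54 | P0:I, P1:M(54) | bus: BusRdX
[3] P0: store L1 := 6 | P0:M(6), P1:I | bus: BusRdX
[4] P1: store L0 := 17 | P0:I, P1:M(17) | bus: BusRdX
[5] P0: store L1 := 14 | P0:M(14), P1:I | bus: none
[6] P1: load  L1 | P0:O(14), P1:S(14) | bus: BusRd
[7] P1: load  L4 | P0:I, P1:M(54) | bus: none
[8] P1: store L1 := 38 | P0:I, P1:M(38) | bus: BusUpgr,Flush
[9] P0: store L1 := 58 | P0:M(58), P1:I | bus: BusRdX,Flush
[10] P1: load  L3 | P0:I, P1:E(30) | bus: BusRd
[11] P0: load  L1 | P0:M(58), P1:I | bus: none
[12] P0: store L5 := 97 | P0:M(97), P1:I | bus: BusRdX
[13] P0: store L1 := 42 | P0:M(42), P1:I | bus: none
[14] P0: store L1 := 38 | P0:M(38), P1:I | bus: none
[15] P0: load  L4 | P0:S(54), P1:O(54) | bus: BusRd
[16] P1: load  L0 | P0:I, P1:M(17) | bus: none
[17] P1: load  L1 | P0:O(38), P1:S(38) | bus: BusRd
[18] P0: store L1 := 39 | P0:M(39), P1:I | bus: BusUpgr
[19] P0: load  L1 | P0:M(39), P1:I | bus: none
[20] P1: load  L1 | P0:O(39), P1:S(39) | bus: BusRd
[21] P1: load  L1 | P0:O(39), P1:S(39) | bus: none
[22] P0: store L0 := 96 | P0:M(96), P1:I | bus: BusRdX,Flush
[23] P0: store L1 := 87 | P0:M(87), P1:I | bus: BusUpgr
[24] P1: store L1 := 1 | P0:I, P1:M(1) | bus: BusRdX,Flush
[25] P1: load  L4 | P0:S(54), P1:O(54) | bus: none
[26] P0: load  L1 | P0:S(1), P1:O(1) | bus: BusRd
[27] P1: load  L1 | P0:S(1), P1:O(1) | bus: none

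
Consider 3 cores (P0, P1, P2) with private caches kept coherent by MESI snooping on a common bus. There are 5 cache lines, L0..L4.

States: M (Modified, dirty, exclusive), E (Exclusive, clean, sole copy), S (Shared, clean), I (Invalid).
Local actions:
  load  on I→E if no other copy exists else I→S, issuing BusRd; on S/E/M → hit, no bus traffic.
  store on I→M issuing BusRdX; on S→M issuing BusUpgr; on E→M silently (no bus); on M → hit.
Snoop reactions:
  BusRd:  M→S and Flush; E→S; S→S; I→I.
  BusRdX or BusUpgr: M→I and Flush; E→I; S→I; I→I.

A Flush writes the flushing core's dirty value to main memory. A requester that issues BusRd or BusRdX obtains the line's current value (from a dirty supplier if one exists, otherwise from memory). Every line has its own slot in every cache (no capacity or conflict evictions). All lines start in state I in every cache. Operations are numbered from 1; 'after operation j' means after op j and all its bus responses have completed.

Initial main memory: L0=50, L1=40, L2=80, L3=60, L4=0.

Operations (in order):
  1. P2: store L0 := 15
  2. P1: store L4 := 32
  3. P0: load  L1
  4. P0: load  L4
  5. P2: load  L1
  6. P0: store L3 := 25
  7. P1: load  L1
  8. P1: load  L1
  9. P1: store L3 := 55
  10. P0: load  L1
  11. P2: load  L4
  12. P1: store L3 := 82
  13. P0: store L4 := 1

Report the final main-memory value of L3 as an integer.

  op1 P2: store L0 := 15 → I/I/M on L0; bus BusRdX; mem=50
  op2 P1: store L4 := 32 → I/M/I on L4; bus BusRdX; mem=0
  op3 P0: load  L1 → E/I/I on L1; bus BusRd; mem=40
  op4 P0: load  L4 → S/S/I on L4; bus BusRd Flush; mem=32
  op5 P2: load  L1 → S/I/S on L1; bus BusRd; mem=40
  op6 P0: store L3 := 25 → M/I/I on L3; bus BusRdX; mem=60
  op7 P1: load  L1 → S/S/S on L1; bus BusRd; mem=40
  op8 P1: load  L1 → S/S/S on L1; bus (none); mem=40
  op9 P1: store L3 := 55 → I/M/I on L3; bus BusRdX Flush; mem=25
  op10 P0: load  L1 → S/S/S on L1; bus (none); mem=40
  op11 P2: load  L4 → S/S/S on L4; bus BusRd; mem=32
  op12 P1: store L3 := 82 → I/M/I on L3; bus (none); mem=25
  op13 P0: store L4 := 1 → M/I/I on L4; bus BusUpgr; mem=32

memory[L3] = 25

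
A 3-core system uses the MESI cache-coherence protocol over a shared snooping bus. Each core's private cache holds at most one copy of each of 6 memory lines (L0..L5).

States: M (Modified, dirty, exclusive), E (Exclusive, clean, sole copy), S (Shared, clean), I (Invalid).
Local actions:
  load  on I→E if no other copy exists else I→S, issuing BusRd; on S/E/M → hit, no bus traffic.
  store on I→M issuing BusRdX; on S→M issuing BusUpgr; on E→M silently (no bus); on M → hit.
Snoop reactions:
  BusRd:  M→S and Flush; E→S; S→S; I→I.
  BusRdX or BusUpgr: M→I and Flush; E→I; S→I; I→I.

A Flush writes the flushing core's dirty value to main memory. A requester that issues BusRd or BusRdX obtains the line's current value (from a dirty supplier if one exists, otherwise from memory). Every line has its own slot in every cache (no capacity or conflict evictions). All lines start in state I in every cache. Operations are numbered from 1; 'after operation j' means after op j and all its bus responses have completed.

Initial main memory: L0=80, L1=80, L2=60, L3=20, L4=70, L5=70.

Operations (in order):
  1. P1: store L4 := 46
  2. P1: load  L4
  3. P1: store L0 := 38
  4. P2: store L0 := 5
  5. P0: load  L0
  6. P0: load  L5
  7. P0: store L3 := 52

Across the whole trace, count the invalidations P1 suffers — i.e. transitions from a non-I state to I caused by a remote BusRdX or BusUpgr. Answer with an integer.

invalidations = 1

[1] P1: store L4 := 46 | P0:I, P1:M(46), P2:I | bus: BusRdX
[2] P1: load  L4 | P0:I, P1:M(46), P2:I | bus: none
[3] P1: store L0 := 38 | P0:I, P1:M(38), P2:I | bus: BusRdX
[4] P2: store L0 := 5 | P0:I, P1:I, P2:M(5) | bus: BusRdX,Flush
[5] P0: load  L0 | P0:S(5), P1:I, P2:S(5) | bus: BusRd,Flush
[6] P0: load  L5 | P0:E(70), P1:I, P2:I | bus: BusRd
[7] P0: store L3 := 52 | P0:M(52), P1:I, P2:I | bus: BusRdX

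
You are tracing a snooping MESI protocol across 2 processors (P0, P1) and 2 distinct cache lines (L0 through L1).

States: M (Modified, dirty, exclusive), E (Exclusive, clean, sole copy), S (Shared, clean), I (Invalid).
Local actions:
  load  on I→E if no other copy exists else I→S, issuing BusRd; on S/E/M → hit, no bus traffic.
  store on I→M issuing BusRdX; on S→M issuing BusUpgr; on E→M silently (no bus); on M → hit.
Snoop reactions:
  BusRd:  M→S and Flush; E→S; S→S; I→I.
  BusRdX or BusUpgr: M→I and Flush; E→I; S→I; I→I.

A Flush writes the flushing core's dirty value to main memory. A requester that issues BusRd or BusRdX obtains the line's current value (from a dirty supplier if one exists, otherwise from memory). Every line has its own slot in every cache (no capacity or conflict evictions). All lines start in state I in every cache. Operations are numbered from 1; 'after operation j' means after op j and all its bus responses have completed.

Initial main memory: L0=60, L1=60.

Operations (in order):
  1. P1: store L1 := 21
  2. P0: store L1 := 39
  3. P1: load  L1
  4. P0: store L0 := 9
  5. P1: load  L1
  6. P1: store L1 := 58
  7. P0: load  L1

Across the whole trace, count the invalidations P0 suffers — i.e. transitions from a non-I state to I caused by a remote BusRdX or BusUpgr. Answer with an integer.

invalidations = 1

[1] P1: store L1 := 21 | P0:I, P1:M(21) | bus: BusRdX
[2] P0: store L1 := 39 | P0:M(39), P1:I | bus: BusRdX,Flush
[3] P1: load  L1 | P0:S(39), P1:S(39) | bus: BusRd,Flush
[4] P0: store L0 := 9 | P0:M(9), P1:I | bus: BusRdX
[5] P1: load  L1 | P0:S(39), P1:S(39) | bus: none
[6] P1: store L1 := 58 | P0:I, P1:M(58) | bus: BusUpgr
[7] P0: load  L1 | P0:S(58), P1:S(58) | bus: BusRd,Flush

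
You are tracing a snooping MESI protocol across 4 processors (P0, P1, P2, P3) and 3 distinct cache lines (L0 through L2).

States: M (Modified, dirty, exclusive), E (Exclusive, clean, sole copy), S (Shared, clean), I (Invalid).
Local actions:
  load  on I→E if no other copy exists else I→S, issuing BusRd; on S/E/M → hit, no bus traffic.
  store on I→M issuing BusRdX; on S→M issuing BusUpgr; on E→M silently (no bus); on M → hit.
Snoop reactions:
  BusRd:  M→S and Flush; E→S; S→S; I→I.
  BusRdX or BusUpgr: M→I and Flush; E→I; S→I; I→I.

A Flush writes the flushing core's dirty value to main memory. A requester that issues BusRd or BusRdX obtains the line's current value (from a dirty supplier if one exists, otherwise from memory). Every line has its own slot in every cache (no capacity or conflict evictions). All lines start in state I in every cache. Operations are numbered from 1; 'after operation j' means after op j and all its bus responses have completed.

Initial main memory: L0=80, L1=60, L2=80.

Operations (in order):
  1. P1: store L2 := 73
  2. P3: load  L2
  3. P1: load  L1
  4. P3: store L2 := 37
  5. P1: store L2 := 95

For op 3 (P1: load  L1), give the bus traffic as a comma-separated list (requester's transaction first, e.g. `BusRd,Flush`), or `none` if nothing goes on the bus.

  op1 P1: store L2 := 73 → I/M/I/I on L2; bus BusRdX; mem=80
  op2 P3: load  L2 → I/S/I/S on L2; bus BusRd Flush; mem=73
  op3 P1: load  L1 → I/E/I/I on L1; bus BusRd; mem=60
  op4 P3: store L2 := 37 → I/I/I/M on L2; bus BusUpgr; mem=73
  op5 P1: store L2 := 95 → I/M/I/I on L2; bus BusRdX Flush; mem=37

bus = BusRd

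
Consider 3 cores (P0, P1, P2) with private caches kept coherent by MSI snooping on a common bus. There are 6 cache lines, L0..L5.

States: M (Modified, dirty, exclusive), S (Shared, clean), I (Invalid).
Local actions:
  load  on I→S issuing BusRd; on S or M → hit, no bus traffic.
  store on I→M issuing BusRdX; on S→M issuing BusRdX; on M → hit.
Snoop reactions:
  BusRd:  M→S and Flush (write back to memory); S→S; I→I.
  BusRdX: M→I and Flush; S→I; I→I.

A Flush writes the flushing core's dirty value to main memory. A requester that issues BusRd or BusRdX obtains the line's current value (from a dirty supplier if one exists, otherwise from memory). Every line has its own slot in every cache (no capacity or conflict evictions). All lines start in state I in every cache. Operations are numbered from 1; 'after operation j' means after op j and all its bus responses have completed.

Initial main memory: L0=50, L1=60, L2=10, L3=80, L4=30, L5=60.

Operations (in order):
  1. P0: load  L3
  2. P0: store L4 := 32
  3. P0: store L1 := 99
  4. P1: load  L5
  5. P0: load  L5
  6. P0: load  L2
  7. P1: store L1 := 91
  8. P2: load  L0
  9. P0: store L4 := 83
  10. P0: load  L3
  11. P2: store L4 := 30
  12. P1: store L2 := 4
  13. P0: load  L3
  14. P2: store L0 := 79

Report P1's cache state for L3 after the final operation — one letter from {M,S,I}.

state = I

1. P0: load  L3  bus=[BusRd]  L3: P0=S P1=I P2=I  mem[L3]=80
2. P0: store L4 := 32  bus=[BusRdX]  L4: P0=M P1=I P2=I  mem[L4]=30
3. P0: store L1 := 99  bus=[BusRdX]  L1: P0=M P1=I P2=I  mem[L1]=60
4. P1: load  L5  bus=[BusRd]  L5: P0=I P1=S P2=I  mem[L5]=60
5. P0: load  L5  bus=[BusRd]  L5: P0=S P1=S P2=I  mem[L5]=60
6. P0: load  L2  bus=[BusRd]  L2: P0=S P1=I P2=I  mem[L2]=10
7. P1: store L1 := 91  bus=[BusRdX,Flush]  L1: P0=I P1=M P2=I  mem[L1]=99
8. P2: load  L0  bus=[BusRd]  L0: P0=I P1=I P2=S  mem[L0]=50
9. P0: store L4 := 83  bus=[-]  L4: P0=M P1=I P2=I  mem[L4]=30
10. P0: load  L3  bus=[-]  L3: P0=S P1=I P2=I  mem[L3]=80
11. P2: store L4 := 30  bus=[BusRdX,Flush]  L4: P0=I P1=I P2=M  mem[L4]=83
12. P1: store L2 := 4  bus=[BusRdX]  L2: P0=I P1=M P2=I  mem[L2]=10
13. P0: load  L3  bus=[-]  L3: P0=S P1=I P2=I  mem[L3]=80
14. P2: store L0 := 79  bus=[BusRdX]  L0: P0=I P1=I P2=M  mem[L0]=50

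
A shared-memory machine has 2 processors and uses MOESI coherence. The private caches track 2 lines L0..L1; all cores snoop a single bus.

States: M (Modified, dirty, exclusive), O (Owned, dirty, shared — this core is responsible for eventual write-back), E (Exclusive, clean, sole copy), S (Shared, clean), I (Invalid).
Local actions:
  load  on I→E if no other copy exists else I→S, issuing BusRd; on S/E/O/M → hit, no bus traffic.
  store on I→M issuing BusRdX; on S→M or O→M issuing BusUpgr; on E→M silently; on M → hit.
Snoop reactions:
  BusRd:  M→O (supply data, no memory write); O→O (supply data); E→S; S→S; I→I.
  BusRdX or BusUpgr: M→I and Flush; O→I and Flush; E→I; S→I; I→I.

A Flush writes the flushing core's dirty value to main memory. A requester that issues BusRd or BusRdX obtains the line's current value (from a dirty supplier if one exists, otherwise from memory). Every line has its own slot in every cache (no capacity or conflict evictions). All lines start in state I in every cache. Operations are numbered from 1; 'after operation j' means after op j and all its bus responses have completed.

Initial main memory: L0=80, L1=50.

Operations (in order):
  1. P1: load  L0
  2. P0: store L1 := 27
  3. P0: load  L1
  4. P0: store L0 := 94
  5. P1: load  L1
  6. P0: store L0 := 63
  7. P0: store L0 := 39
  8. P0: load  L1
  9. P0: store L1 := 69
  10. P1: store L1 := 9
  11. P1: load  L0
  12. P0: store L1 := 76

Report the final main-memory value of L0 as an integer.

step 1: P1: load  L0  ⟶  IE  (L0)  txn=BusRd  M[L0]=80
step 2: P0: store L1 := 27  ⟶  MI  (L1)  txn=BusRdX  M[L1]=50
step 3: P0: load  L1  ⟶  MI  (L1)  txn=∅  M[L1]=50
step 4: P0: store L0 := 94  ⟶  MI  (L0)  txn=BusRdX  M[L0]=80
step 5: P1: load  L1  ⟶  OS  (L1)  txn=BusRd  M[L1]=50
step 6: P0: store L0 := 63  ⟶  MI  (L0)  txn=∅  M[L0]=80
step 7: P0: store L0 := 39  ⟶  MI  (L0)  txn=∅  M[L0]=80
step 8: P0: load  L1  ⟶  OS  (L1)  txn=∅  M[L1]=50
step 9: P0: store L1 := 69  ⟶  MI  (L1)  txn=BusUpgr  M[L1]=50
step 10: P1: store L1 := 9  ⟶  IM  (L1)  txn=BusRdX+Flush  M[L1]=69
step 11: P1: load  L0  ⟶  OS  (L0)  txn=BusRd  M[L0]=80
step 12: P0: store L1 := 76  ⟶  MI  (L1)  txn=BusRdX+Flush  M[L1]=9

memory[L0] = 80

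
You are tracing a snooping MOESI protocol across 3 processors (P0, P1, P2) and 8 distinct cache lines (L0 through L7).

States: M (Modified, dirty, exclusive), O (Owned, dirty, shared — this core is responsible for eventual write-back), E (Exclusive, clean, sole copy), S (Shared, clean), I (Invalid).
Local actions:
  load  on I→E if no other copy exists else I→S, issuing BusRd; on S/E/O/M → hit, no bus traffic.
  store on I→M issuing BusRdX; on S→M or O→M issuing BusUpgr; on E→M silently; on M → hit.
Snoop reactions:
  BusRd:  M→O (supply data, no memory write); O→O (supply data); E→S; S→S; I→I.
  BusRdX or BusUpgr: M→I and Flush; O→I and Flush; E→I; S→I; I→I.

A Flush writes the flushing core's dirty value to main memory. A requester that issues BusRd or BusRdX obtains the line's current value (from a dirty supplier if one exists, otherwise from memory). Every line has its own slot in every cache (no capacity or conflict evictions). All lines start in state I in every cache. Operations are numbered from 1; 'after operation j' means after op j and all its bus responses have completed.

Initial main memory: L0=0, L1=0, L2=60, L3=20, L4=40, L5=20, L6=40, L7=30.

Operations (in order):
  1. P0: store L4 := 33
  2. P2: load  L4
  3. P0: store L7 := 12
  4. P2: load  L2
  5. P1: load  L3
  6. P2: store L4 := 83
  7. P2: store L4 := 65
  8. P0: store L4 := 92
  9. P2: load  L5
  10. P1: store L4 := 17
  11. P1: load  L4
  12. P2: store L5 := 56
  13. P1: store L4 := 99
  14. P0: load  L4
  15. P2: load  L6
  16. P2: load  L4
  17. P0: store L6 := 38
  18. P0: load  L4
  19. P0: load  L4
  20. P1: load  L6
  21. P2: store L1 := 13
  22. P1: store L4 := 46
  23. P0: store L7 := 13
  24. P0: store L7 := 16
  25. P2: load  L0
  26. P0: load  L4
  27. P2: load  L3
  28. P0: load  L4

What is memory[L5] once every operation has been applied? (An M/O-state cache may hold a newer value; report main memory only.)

memory[L5] = 20

[1] P0: store L4 := 33 | P0:M(33), P1:I, P2:I | bus: BusRdX
[2] P2: load  L4 | P0:O(33), P1:I, P2:S(33) | bus: BusRd
[3] P0: store L7 := 12 | P0:M(12), P1:I, P2:I | bus: BusRdX
[4] P2: load  L2 | P0:I, P1:I, P2:E(60) | bus: BusRd
[5] P1: load  L3 | P0:I, P1:E(20), P2:I | bus: BusRd
[6] P2: store L4 := 83 | P0:I, P1:I, P2:M(83) | bus: BusUpgr,Flush
[7] P2: store L4 := 65 | P0:I, P1:I, P2:M(65) | bus: none
[8] P0: store L4 := 92 | P0:M(92), P1:I, P2:I | bus: BusRdX,Flush
[9] P2: load  L5 | P0:I, P1:I, P2:E(20) | bus: BusRd
[10] P1: store L4 := 17 | P0:I, P1:M(17), P2:I | bus: BusRdX,Flush
[11] P1: load  L4 | P0:I, P1:M(17), P2:I | bus: none
[12] P2: store L5 := 56 | P0:I, P1:I, P2:M(56) | bus: none
[13] P1: store L4 := 99 | P0:I, P1:M(99), P2:I | bus: none
[14] P0: load  L4 | P0:S(99), P1:O(99), P2:I | bus: BusRd
[15] P2: load  L6 | P0:I, P1:I, P2:E(40) | bus: BusRd
[16] P2: load  L4 | P0:S(99), P1:O(99), P2:S(99) | bus: BusRd
[17] P0: store L6 := 38 | P0:M(38), P1:I, P2:I | bus: BusRdX
[18] P0: load  L4 | P0:S(99), P1:O(99), P2:S(99) | bus: none
[19] P0: load  L4 | P0:S(99), P1:O(99), P2:S(99) | bus: none
[20] P1: load  L6 | P0:O(38), P1:S(38), P2:I | bus: BusRd
[21] P2: store L1 := 13 | P0:I, P1:I, P2:M(13) | bus: BusRdX
[22] P1: store L4 := 46 | P0:I, P1:M(46), P2:I | bus: BusUpgr
[23] P0: store L7 := 13 | P0:M(13), P1:I, P2:I | bus: none
[24] P0: store L7 := 16 | P0:M(16), P1:I, P2:I | bus: none
[25] P2: load  L0 | P0:I, P1:I, P2:E(0) | bus: BusRd
[26] P0: load  L4 | P0:S(46), P1:O(46), P2:I | bus: BusRd
[27] P2: load  L3 | P0:I, P1:S(20), P2:S(20) | bus: BusRd
[28] P0: load  L4 | P0:S(46), P1:O(46), P2:I | bus: none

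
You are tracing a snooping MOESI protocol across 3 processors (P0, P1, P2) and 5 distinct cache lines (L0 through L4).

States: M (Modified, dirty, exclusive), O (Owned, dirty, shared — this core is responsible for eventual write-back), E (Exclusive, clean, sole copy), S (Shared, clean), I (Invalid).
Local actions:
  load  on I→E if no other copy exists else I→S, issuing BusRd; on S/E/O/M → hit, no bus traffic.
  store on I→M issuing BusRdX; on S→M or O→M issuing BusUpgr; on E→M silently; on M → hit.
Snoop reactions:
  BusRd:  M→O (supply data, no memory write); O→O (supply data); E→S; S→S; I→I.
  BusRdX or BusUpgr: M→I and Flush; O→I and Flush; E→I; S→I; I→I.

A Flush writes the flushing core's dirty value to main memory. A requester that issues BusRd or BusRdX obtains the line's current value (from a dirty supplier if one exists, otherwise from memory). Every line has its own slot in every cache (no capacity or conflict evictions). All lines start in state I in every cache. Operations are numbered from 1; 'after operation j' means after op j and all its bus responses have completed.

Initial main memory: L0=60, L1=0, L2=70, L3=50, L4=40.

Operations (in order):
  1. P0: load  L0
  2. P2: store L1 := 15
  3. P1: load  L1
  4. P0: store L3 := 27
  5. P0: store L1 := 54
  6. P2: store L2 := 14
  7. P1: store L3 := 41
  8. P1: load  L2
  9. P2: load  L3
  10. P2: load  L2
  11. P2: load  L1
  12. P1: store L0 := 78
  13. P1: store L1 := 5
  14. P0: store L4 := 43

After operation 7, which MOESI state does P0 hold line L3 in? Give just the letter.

state = I

step 1: P0: load  L0  ⟶  EII  (L0)  txn=BusRd  M[L0]=60
step 2: P2: store L1 := 15  ⟶  IIM  (L1)  txn=BusRdX  M[L1]=0
step 3: P1: load  L1  ⟶  ISO  (L1)  txn=BusRd  M[L1]=0
step 4: P0: store L3 := 27  ⟶  MII  (L3)  txn=BusRdX  M[L3]=50
step 5: P0: store L1 := 54  ⟶  MII  (L1)  txn=BusRdX+Flush  M[L1]=15
step 6: P2: store L2 := 14  ⟶  IIM  (L2)  txn=BusRdX  M[L2]=70
step 7: P1: store L3 := 41  ⟶  IMI  (L3)  txn=BusRdX+Flush  M[L3]=27
step 8: P1: load  L2  ⟶  ISO  (L2)  txn=BusRd  M[L2]=70
step 9: P2: load  L3  ⟶  IOS  (L3)  txn=BusRd  M[L3]=27
step 10: P2: load  L2  ⟶  ISO  (L2)  txn=∅  M[L2]=70
step 11: P2: load  L1  ⟶  OIS  (L1)  txn=BusRd  M[L1]=15
step 12: P1: store L0 := 78  ⟶  IMI  (L0)  txn=BusRdX  M[L0]=60
step 13: P1: store L1 := 5  ⟶  IMI  (L1)  txn=BusRdX+Flush  M[L1]=54
step 14: P0: store L4 := 43  ⟶  MII  (L4)  txn=BusRdX  M[L4]=40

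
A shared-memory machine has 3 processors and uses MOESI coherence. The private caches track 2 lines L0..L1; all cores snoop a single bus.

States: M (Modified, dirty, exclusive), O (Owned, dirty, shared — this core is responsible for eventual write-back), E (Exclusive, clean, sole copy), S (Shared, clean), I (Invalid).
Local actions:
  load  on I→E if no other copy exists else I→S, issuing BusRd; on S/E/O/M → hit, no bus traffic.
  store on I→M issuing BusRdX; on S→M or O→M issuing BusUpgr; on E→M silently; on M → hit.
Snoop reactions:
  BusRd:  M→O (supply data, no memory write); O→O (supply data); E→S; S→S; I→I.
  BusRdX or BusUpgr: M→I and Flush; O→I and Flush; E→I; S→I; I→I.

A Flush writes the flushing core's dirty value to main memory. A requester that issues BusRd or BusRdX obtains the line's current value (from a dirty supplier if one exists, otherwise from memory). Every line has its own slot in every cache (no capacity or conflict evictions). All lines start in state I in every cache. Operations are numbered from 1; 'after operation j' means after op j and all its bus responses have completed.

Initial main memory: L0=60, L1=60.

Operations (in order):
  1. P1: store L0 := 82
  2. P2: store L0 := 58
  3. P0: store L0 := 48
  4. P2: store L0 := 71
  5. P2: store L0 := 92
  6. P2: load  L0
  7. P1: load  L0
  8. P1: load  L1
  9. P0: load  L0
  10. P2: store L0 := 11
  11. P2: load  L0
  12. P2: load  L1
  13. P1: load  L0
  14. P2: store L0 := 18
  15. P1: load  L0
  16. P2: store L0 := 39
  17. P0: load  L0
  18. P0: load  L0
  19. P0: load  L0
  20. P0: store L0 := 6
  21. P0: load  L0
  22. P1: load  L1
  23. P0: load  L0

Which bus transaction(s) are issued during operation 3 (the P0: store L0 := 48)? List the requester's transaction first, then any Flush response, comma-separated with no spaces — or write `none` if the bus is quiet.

step 1: P1: store L0 := 82  ⟶  IMI  (L0)  txn=BusRdX  M[L0]=60
step 2: P2: store L0 := 58  ⟶  IIM  (L0)  txn=BusRdX+Flush  M[L0]=82
step 3: P0: store L0 := 48  ⟶  MII  (L0)  txn=BusRdX+Flush  M[L0]=58
step 4: P2: store L0 := 71  ⟶  IIM  (L0)  txn=BusRdX+Flush  M[L0]=48
step 5: P2: store L0 := 92  ⟶  IIM  (L0)  txn=∅  M[L0]=48
step 6: P2: load  L0  ⟶  IIM  (L0)  txn=∅  M[L0]=48
step 7: P1: load  L0  ⟶  ISO  (L0)  txn=BusRd  M[L0]=48
step 8: P1: load  L1  ⟶  IEI  (L1)  txn=BusRd  M[L1]=60
step 9: P0: load  L0  ⟶  SSO  (L0)  txn=BusRd  M[L0]=48
step 10: P2: store L0 := 11  ⟶  IIM  (L0)  txn=BusUpgr  M[L0]=48
step 11: P2: load  L0  ⟶  IIM  (L0)  txn=∅  M[L0]=48
step 12: P2: load  L1  ⟶  ISS  (L1)  txn=BusRd  M[L1]=60
step 13: P1: load  L0  ⟶  ISO  (L0)  txn=BusRd  M[L0]=48
step 14: P2: store L0 := 18  ⟶  IIM  (L0)  txn=BusUpgr  M[L0]=48
step 15: P1: load  L0  ⟶  ISO  (L0)  txn=BusRd  M[L0]=48
step 16: P2: store L0 := 39  ⟶  IIM  (L0)  txn=BusUpgr  M[L0]=48
step 17: P0: load  L0  ⟶  SIO  (L0)  txn=BusRd  M[L0]=48
step 18: P0: load  L0  ⟶  SIO  (L0)  txn=∅  M[L0]=48
step 19: P0: load  L0  ⟶  SIO  (L0)  txn=∅  M[L0]=48
step 20: P0: store L0 := 6  ⟶  MII  (L0)  txn=BusUpgr+Flush  M[L0]=39
step 21: P0: load  L0  ⟶  MII  (L0)  txn=∅  M[L0]=39
step 22: P1: load  L1  ⟶  ISS  (L1)  txn=∅  M[L1]=60
step 23: P0: load  L0  ⟶  MII  (L0)  txn=∅  M[L0]=39

bus = BusRdX,Flush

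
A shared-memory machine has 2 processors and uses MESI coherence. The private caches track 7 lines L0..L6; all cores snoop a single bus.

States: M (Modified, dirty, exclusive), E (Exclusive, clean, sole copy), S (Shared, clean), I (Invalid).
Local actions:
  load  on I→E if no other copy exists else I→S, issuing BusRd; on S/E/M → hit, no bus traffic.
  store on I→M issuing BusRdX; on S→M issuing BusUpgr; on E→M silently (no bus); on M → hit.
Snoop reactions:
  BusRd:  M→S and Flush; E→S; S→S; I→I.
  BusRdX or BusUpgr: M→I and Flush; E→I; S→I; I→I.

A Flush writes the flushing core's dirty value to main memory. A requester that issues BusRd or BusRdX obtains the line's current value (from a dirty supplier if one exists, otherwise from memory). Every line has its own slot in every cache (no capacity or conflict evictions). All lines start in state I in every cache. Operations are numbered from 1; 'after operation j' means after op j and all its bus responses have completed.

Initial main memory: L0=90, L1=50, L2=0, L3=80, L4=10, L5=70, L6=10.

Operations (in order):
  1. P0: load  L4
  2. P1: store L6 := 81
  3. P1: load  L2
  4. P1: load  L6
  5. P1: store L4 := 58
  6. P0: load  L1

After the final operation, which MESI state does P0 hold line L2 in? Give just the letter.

state = I

  op1 P0: load  L4 → E/I on L4; bus BusRd; mem=10
  op2 P1: store L6 := 81 → I/M on L6; bus BusRdX; mem=10
  op3 P1: load  L2 → I/E on L2; bus BusRd; mem=0
  op4 P1: load  L6 → I/M on L6; bus (none); mem=10
  op5 P1: store L4 := 58 → I/M on L4; bus BusRdX; mem=10
  op6 P0: load  L1 → E/I on L1; bus BusRd; mem=50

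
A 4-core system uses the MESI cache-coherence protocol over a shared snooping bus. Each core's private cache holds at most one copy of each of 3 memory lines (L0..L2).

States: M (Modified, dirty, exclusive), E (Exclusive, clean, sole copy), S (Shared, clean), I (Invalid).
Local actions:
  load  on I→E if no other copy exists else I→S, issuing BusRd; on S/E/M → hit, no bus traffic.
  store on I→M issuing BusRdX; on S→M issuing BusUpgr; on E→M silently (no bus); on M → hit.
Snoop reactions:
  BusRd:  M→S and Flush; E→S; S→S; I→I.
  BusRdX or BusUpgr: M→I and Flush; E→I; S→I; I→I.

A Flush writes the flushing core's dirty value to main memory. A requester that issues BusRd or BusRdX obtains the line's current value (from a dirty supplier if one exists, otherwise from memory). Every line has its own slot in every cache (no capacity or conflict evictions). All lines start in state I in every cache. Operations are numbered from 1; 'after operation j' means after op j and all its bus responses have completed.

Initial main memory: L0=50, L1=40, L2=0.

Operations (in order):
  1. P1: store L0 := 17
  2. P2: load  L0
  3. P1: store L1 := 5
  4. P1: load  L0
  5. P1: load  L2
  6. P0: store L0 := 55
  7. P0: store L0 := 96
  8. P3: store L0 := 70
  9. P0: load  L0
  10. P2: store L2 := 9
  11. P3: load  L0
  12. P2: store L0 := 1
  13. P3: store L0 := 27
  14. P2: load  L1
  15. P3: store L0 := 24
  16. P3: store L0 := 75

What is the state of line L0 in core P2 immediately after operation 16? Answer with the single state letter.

1. P1: store L0 := 17  bus=[BusRdX]  L0: P0=I P1=M P2=I P3=I  mem[L0]=50
2. P2: load  L0  bus=[BusRd,Flush]  L0: P0=I P1=S P2=S P3=I  mem[L0]=17
3. P1: store L1 := 5  bus=[BusRdX]  L1: P0=I P1=M P2=I P3=I  mem[L1]=40
4. P1: load  L0  bus=[-]  L0: P0=I P1=S P2=S P3=I  mem[L0]=17
5. P1: load  L2  bus=[BusRd]  L2: P0=I P1=E P2=I P3=I  mem[L2]=0
6. P0: store L0 := 55  bus=[BusRdX]  L0: P0=M P1=I P2=I P3=I  mem[L0]=17
7. P0: store L0 := 96  bus=[-]  L0: P0=M P1=I P2=I P3=I  mem[L0]=17
8. P3: store L0 := 70  bus=[BusRdX,Flush]  L0: P0=I P1=I P2=I P3=M  mem[L0]=96
9. P0: load  L0  bus=[BusRd,Flush]  L0: P0=S P1=I P2=I P3=S  mem[L0]=70
10. P2: store L2 := 9  bus=[BusRdX]  L2: P0=I P1=I P2=M P3=I  mem[L2]=0
11. P3: load  L0  bus=[-]  L0: P0=S P1=I P2=I P3=S  mem[L0]=70
12. P2: store L0 := 1  bus=[BusRdX]  L0: P0=I P1=I P2=M P3=I  mem[L0]=70
13. P3: store L0 := 27  bus=[BusRdX,Flush]  L0: P0=I P1=I P2=I P3=M  mem[L0]=1
14. P2: load  L1  bus=[BusRd,Flush]  L1: P0=I P1=S P2=S P3=I  mem[L1]=5
15. P3: store L0 := 24  bus=[-]  L0: P0=I P1=I P2=I P3=M  mem[L0]=1
16. P3: store L0 := 75  bus=[-]  L0: P0=I P1=I P2=I P3=M  mem[L0]=1

state = I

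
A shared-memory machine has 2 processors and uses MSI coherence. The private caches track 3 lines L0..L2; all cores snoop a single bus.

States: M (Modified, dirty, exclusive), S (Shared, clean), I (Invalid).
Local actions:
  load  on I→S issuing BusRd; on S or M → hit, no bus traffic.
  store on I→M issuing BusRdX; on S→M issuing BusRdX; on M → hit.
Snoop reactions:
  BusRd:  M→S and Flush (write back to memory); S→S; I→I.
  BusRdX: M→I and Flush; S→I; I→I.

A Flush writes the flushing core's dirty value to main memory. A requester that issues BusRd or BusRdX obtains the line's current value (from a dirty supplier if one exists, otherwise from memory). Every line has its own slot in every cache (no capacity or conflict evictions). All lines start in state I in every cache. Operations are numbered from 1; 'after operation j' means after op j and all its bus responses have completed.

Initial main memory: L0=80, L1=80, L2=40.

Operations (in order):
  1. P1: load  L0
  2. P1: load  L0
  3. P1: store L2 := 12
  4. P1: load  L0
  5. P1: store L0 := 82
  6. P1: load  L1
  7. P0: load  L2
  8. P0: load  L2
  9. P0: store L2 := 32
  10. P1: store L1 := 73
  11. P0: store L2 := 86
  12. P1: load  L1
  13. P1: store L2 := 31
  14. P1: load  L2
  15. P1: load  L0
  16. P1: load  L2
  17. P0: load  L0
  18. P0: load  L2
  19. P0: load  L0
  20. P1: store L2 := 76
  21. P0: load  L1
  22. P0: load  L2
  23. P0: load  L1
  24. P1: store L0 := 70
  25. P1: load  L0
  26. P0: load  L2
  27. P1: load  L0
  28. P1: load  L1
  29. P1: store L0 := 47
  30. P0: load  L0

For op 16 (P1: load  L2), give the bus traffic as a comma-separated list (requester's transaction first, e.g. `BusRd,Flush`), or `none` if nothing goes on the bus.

bus = none

[1] P1: load  L0 | P0:I, P1:S(80) | bus: BusRd
[2] P1: load  L0 | P0:I, P1:S(80) | bus: none
[3] P1: store L2 := 12 | P0:I, P1:M(12) | bus: BusRdX
[4] P1: load  L0 | P0:I, P1:S(80) | bus: none
[5] P1: store L0 := 82 | P0:I, P1:M(82) | bus: BusRdX
[6] P1: load  L1 | P0:I, P1:S(80) | bus: BusRd
[7] P0: load  L2 | P0:S(12), P1:S(12) | bus: BusRd,Flush
[8] P0: load  L2 | P0:S(12), P1:S(12) | bus: none
[9] P0: store L2 := 32 | P0:M(32), P1:I | bus: BusRdX
[10] P1: store L1 := 73 | P0:I, P1:M(73) | bus: BusRdX
[11] P0: store L2 := 86 | P0:M(86), P1:I | bus: none
[12] P1: load  L1 | P0:I, P1:M(73) | bus: none
[13] P1: store L2 := 31 | P0:I, P1:M(31) | bus: BusRdX,Flush
[14] P1: load  L2 | P0:I, P1:M(31) | bus: none
[15] P1: load  L0 | P0:I, P1:M(82) | bus: none
[16] P1: load  L2 | P0:I, P1:M(31) | bus: none
[17] P0: load  L0 | P0:S(82), P1:S(82) | bus: BusRd,Flush
[18] P0: load  L2 | P0:S(31), P1:S(31) | bus: BusRd,Flush
[19] P0: load  L0 | P0:S(82), P1:S(82) | bus: none
[20] P1: store L2 := 76 | P0:I, P1:M(76) | bus: BusRdX
[21] P0: load  L1 | P0:S(73), P1:S(73) | bus: BusRd,Flush
[22] P0: load  L2 | P0:S(76), P1:S(76) | bus: BusRd,Flush
[23] P0: load  L1 | P0:S(73), P1:S(73) | bus: none
[24] P1: store L0 := 70 | P0:I, P1:M(70) | bus: BusRdX
[25] P1: load  L0 | P0:I, P1:M(70) | bus: none
[26] P0: load  L2 | P0:S(76), P1:S(76) | bus: none
[27] P1: load  L0 | P0:I, P1:M(70) | bus: none
[28] P1: load  L1 | P0:S(73), P1:S(73) | bus: none
[29] P1: store L0 := 47 | P0:I, P1:M(47) | bus: none
[30] P0: load  L0 | P0:S(47), P1:S(47) | bus: BusRd,Flush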